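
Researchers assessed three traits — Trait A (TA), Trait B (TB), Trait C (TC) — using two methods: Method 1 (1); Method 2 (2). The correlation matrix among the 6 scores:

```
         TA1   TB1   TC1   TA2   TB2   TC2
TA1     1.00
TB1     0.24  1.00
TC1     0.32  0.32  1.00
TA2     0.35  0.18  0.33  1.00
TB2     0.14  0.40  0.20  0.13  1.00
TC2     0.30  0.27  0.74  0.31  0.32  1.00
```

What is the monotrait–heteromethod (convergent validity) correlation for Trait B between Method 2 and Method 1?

Same trait (TB), different methods: r(TB2, TB1) = 0.40.

0.40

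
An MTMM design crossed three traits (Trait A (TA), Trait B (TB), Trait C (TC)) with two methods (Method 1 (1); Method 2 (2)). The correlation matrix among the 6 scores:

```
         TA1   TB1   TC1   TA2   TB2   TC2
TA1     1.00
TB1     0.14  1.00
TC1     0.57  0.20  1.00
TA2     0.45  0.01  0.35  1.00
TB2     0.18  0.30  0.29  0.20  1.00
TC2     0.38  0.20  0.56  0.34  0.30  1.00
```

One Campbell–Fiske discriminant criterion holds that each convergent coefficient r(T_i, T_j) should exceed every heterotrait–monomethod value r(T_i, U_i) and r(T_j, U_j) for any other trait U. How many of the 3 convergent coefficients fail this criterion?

3

Checking each validity diagonal entry against its comparison values:
TA (methods 1·2): 0.45 vs {0.14, 0.20, 0.57, 0.34} → fail.
TB (methods 1·2): 0.30 vs {0.14, 0.20, 0.20, 0.30} → fail.
TC (methods 1·2): 0.56 vs {0.57, 0.34, 0.20, 0.30} → fail.
3 of 3 fail.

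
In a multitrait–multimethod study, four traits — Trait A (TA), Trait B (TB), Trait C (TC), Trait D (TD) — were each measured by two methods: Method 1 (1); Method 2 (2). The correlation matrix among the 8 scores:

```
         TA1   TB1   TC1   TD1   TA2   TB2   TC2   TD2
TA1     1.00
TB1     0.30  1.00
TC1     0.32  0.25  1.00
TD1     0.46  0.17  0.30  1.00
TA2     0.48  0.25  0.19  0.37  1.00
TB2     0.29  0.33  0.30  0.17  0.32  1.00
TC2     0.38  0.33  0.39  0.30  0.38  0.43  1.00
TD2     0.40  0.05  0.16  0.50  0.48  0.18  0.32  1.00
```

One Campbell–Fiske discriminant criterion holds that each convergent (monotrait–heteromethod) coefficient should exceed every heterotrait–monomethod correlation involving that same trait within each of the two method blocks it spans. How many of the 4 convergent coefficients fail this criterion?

Convergent coefficients and their comparison sets:
TA (methods 1·2): 0.48 vs {0.30, 0.32, 0.32, 0.38, 0.46, 0.48} → fail.
TB (methods 1·2): 0.33 vs {0.30, 0.32, 0.25, 0.43, 0.17, 0.18} → fail.
TC (methods 1·2): 0.39 vs {0.32, 0.38, 0.25, 0.43, 0.30, 0.32} → fail.
TD (methods 1·2): 0.50 vs {0.46, 0.48, 0.17, 0.18, 0.30, 0.32} → pass.
3 of 4 fail.

3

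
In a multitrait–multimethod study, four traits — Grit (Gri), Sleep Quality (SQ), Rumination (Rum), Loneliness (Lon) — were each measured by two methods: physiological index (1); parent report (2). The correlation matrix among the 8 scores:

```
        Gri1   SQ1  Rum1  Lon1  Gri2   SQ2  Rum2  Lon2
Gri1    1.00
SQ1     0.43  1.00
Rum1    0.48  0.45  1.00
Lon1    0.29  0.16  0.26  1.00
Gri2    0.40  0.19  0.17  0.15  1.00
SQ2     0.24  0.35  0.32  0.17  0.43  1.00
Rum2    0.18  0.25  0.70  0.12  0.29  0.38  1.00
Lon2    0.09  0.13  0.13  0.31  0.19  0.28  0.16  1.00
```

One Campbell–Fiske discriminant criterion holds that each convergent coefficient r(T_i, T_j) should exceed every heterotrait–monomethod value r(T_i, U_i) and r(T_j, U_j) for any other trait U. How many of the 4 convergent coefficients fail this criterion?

Checking each validity diagonal entry against its comparison values:
Gri (methods 1·2): 0.40 vs {0.43, 0.43, 0.48, 0.29, 0.29, 0.19} → fail.
SQ (methods 1·2): 0.35 vs {0.43, 0.43, 0.45, 0.38, 0.16, 0.28} → fail.
Rum (methods 1·2): 0.70 vs {0.48, 0.29, 0.45, 0.38, 0.26, 0.16} → pass.
Lon (methods 1·2): 0.31 vs {0.29, 0.19, 0.16, 0.28, 0.26, 0.16} → pass.
2 of 4 fail.

2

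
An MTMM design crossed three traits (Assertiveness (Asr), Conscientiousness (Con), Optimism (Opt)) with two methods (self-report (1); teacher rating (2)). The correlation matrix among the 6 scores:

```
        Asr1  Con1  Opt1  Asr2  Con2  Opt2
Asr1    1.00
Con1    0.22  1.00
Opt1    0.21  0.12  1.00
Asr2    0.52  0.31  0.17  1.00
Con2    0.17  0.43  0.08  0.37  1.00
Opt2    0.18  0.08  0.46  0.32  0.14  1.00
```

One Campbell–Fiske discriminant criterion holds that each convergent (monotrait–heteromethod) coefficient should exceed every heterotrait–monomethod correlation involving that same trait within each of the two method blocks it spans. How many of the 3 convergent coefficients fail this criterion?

0

Each convergent coefficient versus the relevant comparison correlations:
Asr (methods 1·2): 0.52 vs {0.22, 0.37, 0.21, 0.32} → pass.
Con (methods 1·2): 0.43 vs {0.22, 0.37, 0.12, 0.14} → pass.
Opt (methods 1·2): 0.46 vs {0.21, 0.32, 0.12, 0.14} → pass.
0 of 3 fail.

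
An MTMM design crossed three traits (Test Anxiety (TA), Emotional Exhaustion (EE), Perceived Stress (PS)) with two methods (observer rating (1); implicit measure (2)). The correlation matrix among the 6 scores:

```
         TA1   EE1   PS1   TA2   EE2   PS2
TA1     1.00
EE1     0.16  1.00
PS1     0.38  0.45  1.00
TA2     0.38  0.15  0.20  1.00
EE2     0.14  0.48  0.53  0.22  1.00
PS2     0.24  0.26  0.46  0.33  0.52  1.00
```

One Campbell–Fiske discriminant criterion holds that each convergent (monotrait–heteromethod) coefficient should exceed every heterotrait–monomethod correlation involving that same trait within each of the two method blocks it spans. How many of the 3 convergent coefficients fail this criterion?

Each convergent coefficient versus the relevant comparison correlations:
TA (methods 1·2): 0.38 vs {0.16, 0.22, 0.38, 0.33} → fail.
EE (methods 1·2): 0.48 vs {0.16, 0.22, 0.45, 0.52} → fail.
PS (methods 1·2): 0.46 vs {0.38, 0.33, 0.45, 0.52} → fail.
3 of 3 fail.

3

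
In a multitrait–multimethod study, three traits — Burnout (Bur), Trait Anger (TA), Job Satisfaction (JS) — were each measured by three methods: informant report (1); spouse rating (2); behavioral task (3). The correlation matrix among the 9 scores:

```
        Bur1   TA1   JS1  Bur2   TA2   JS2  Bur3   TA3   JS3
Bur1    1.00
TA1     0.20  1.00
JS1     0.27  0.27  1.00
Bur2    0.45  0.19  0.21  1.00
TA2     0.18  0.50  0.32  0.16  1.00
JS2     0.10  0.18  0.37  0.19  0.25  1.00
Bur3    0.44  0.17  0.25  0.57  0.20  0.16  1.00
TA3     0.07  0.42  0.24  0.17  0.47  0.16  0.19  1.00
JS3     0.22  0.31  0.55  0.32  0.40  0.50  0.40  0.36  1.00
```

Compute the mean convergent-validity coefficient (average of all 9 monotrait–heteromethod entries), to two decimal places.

0.47

Convergent values: 0.45, 0.44, 0.57, 0.50, 0.42, 0.47, 0.37, 0.55, 0.50; mean = 4.27/9 = 0.47.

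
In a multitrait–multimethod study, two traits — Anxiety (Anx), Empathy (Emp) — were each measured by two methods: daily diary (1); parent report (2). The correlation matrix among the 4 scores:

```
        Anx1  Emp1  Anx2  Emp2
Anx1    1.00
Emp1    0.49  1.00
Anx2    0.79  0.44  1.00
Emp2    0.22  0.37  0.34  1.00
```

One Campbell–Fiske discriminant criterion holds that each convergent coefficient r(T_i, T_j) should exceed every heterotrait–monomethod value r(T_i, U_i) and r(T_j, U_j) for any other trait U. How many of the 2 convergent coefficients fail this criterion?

Convergent coefficients and their comparison sets:
Anx (methods 1·2): 0.79 vs {0.49, 0.34} → pass.
Emp (methods 1·2): 0.37 vs {0.49, 0.34} → fail.
1 of 2 fail.

1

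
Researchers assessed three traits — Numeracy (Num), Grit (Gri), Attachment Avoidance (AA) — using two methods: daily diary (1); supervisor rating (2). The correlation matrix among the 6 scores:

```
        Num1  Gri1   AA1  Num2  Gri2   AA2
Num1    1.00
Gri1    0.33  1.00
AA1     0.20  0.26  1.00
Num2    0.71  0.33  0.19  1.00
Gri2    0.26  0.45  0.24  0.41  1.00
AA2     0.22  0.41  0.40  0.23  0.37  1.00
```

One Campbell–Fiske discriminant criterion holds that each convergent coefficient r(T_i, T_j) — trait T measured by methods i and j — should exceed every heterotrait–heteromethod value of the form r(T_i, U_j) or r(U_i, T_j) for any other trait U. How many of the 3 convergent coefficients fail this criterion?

1

Checking each validity diagonal entry against its comparison values:
Num (methods 1·2): 0.71 vs {0.26, 0.33, 0.22, 0.19} → pass.
Gri (methods 1·2): 0.45 vs {0.33, 0.26, 0.41, 0.24} → pass.
AA (methods 1·2): 0.40 vs {0.19, 0.22, 0.24, 0.41} → fail.
1 of 3 fail.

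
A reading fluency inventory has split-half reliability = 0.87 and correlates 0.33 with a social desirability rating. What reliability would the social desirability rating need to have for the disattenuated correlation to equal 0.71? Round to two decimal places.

0.25

r_true = r_obs / √(r_xx · r_yy) ⇒ 0.71 = 0.33 / √(0.87 · r_yy).
√(0.87 · r_yy) = 0.33 / 0.71 = 0.4648; 0.87 · r_yy = 0.2160; r_yy = 0.2160 / 0.87 ≈ 0.25.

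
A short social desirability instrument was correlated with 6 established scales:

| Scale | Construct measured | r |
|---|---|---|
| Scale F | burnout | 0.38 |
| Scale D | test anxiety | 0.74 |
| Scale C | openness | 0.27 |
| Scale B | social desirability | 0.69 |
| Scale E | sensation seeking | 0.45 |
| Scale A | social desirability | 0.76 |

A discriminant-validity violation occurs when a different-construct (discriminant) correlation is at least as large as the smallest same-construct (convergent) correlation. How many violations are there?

1

Convergent (same construct = social desirability): Scale B, Scale A.
Smallest convergent = 0.69. Discriminant values: 0.38, 0.74, 0.27, 0.45; count ≥ 0.69 → 1.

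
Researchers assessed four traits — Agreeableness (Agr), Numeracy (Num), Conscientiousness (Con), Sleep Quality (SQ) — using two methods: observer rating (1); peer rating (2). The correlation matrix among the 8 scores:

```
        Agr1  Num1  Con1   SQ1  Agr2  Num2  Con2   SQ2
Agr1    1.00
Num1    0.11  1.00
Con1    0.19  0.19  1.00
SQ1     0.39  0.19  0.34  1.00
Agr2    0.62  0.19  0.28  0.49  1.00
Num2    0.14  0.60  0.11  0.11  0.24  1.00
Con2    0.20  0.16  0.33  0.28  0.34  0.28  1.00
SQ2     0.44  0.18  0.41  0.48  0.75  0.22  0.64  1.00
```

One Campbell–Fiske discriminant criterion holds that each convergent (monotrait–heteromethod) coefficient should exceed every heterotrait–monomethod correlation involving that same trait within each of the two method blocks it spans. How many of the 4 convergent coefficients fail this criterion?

Each convergent coefficient versus the relevant comparison correlations:
Agr (methods 1·2): 0.62 vs {0.11, 0.24, 0.19, 0.34, 0.39, 0.75} → fail.
Num (methods 1·2): 0.60 vs {0.11, 0.24, 0.19, 0.28, 0.19, 0.22} → pass.
Con (methods 1·2): 0.33 vs {0.19, 0.34, 0.19, 0.28, 0.34, 0.64} → fail.
SQ (methods 1·2): 0.48 vs {0.39, 0.75, 0.19, 0.22, 0.34, 0.64} → fail.
3 of 4 fail.

3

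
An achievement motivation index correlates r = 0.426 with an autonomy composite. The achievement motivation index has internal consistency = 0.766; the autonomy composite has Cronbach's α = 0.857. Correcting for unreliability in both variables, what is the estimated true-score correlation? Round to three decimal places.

r_true = r_obs / √(r_xx · r_yy) = 0.426 / √(0.766 × 0.857) = 0.426 / √0.656462 = 0.426 / 0.8102 ≈ 0.526.

0.526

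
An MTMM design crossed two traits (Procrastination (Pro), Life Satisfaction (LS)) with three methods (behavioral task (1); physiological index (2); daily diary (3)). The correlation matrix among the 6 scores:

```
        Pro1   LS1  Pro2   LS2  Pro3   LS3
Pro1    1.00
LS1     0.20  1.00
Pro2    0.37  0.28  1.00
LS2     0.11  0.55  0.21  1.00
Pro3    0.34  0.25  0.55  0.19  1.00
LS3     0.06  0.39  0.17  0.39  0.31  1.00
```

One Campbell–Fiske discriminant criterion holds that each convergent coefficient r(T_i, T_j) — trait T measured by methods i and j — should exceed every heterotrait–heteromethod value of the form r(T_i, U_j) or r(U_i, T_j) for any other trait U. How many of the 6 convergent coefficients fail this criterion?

0

Each convergent coefficient versus the relevant comparison correlations:
Pro (methods 1·2): 0.37 vs {0.11, 0.28} → pass.
Pro (methods 1·3): 0.34 vs {0.06, 0.25} → pass.
Pro (methods 2·3): 0.55 vs {0.17, 0.19} → pass.
LS (methods 1·2): 0.55 vs {0.28, 0.11} → pass.
LS (methods 1·3): 0.39 vs {0.25, 0.06} → pass.
LS (methods 2·3): 0.39 vs {0.19, 0.17} → pass.
0 of 6 fail.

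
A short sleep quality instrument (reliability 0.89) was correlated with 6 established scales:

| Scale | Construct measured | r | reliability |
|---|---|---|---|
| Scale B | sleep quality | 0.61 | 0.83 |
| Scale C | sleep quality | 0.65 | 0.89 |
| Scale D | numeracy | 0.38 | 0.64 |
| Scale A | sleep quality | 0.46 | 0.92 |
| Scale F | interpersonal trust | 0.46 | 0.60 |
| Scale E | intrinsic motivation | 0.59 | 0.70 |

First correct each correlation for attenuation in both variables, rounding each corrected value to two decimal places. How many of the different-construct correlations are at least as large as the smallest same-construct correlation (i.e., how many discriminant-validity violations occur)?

Disattenuated r (r / √(r_scale · r_new)):
  Scale B (conv): 0.61 / √(0.83·0.89) = 0.71
  Scale C (conv): 0.65 / √(0.89·0.89) = 0.73
  Scale D (disc): 0.38 / √(0.64·0.89) = 0.50
  Scale A (conv): 0.46 / √(0.92·0.89) = 0.51
  Scale F (disc): 0.46 / √(0.60·0.89) = 0.63
  Scale E (disc): 0.59 / √(0.70·0.89) = 0.75
Smallest convergent = 0.51. Discriminant values: 0.50, 0.63, 0.75; count ≥ 0.51 → 2.

2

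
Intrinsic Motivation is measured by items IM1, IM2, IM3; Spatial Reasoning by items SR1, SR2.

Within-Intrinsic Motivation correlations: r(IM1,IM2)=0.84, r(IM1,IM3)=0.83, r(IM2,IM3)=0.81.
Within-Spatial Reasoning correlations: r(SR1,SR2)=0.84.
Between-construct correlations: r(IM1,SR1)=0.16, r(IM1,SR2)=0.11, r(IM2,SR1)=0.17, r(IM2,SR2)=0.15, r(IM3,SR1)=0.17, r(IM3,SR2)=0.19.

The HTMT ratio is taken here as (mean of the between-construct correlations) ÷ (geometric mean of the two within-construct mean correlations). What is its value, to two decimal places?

0.19

Between-construct mean = 0.95/6 = 0.1583.
Mean within-IM = 2.48/3 = 0.8267; mean within-SR = 0.84/1 = 0.8400.
Geometric mean = √(0.8267 × 0.8400) = 0.8333.
HTMT = 0.1583 / 0.8333 = 0.19.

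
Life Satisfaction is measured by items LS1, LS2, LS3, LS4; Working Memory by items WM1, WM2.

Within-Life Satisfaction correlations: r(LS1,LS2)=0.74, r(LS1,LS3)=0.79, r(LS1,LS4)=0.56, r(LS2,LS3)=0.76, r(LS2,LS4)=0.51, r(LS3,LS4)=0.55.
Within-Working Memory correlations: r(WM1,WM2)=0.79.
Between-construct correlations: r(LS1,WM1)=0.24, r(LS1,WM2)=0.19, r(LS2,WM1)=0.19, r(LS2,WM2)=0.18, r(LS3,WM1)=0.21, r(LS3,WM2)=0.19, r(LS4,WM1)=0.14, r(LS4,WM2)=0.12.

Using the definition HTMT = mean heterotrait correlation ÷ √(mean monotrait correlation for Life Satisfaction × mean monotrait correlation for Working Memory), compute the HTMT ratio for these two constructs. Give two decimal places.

Between-construct mean = 1.46/8 = 0.1825.
Mean within-LS = 3.91/6 = 0.6517; mean within-WM = 0.79/1 = 0.7900.
Geometric mean = √(0.6517 × 0.7900) = 0.7175.
HTMT = 0.1825 / 0.7175 = 0.25.

0.25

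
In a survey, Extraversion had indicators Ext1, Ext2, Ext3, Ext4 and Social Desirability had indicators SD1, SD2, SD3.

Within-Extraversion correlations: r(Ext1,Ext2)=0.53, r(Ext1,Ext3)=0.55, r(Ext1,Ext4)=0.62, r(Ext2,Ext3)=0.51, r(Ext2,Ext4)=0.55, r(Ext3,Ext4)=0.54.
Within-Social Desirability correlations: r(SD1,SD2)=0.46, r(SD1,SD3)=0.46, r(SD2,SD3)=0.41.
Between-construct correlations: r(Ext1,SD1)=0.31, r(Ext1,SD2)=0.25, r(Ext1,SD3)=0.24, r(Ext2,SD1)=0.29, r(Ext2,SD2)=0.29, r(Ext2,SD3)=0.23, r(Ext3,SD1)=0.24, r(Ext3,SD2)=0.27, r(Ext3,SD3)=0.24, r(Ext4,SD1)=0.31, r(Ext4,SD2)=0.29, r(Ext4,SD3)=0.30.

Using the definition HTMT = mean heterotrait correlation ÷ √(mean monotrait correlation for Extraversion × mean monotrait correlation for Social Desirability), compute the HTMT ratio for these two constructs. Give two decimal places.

Mean heterotrait r = 3.26/12 = 0.2717.
Mean within-Ext = 3.30/6 = 0.5500; mean within-SD = 1.33/3 = 0.4433.
Geometric mean = √(0.5500 × 0.4433) = 0.4938.
HTMT = 0.2717 / 0.4938 = 0.55.

0.55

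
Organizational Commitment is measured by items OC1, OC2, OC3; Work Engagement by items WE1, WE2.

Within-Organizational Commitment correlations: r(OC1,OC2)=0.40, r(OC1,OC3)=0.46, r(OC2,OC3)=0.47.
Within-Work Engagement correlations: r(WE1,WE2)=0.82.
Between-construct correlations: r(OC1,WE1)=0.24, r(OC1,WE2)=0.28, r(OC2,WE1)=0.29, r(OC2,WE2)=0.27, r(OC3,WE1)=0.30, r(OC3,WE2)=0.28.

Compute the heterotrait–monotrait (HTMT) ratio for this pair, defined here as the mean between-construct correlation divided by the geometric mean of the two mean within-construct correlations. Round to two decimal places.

0.46

Mean heterotrait r = 1.66/6 = 0.2767.
Mean within-OC = 1.33/3 = 0.4433; mean within-WE = 0.82/1 = 0.8200.
Geometric mean = √(0.4433 × 0.8200) = 0.6029.
HTMT = 0.2767 / 0.6029 = 0.46.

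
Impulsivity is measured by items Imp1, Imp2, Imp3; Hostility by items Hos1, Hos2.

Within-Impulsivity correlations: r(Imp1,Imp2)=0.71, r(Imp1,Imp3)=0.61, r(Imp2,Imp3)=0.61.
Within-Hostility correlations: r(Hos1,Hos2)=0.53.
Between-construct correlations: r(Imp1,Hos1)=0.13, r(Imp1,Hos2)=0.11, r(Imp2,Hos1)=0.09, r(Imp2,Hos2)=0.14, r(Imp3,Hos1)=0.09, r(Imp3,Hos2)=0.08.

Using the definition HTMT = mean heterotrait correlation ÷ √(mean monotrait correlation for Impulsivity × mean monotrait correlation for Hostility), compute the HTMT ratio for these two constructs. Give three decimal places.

Between-construct mean = 0.64/6 = 0.1067.
Mean within-Imp = 1.93/3 = 0.6433; mean within-Hos = 0.53/1 = 0.5300.
Geometric mean = √(0.6433 × 0.5300) = 0.5839.
HTMT = 0.1067 / 0.5839 = 0.183.

0.183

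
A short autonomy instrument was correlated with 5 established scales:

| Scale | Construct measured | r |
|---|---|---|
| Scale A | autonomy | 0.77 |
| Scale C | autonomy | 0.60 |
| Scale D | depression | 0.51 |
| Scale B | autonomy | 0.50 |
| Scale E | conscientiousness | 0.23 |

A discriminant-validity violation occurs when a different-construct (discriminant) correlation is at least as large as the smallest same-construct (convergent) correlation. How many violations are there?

Convergent (same construct = autonomy): Scale A, Scale C, Scale B.
Smallest convergent = 0.50. Discriminant values: 0.51, 0.23; count ≥ 0.50 → 1.

1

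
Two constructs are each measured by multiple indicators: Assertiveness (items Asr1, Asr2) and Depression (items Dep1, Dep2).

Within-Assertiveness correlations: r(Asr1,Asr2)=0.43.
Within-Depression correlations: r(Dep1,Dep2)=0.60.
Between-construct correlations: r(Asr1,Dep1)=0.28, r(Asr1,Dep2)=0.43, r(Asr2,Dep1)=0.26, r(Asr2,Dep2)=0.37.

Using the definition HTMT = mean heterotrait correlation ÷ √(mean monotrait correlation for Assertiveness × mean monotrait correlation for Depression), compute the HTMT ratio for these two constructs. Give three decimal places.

0.660

Mean heterotrait r = 1.34/4 = 0.3350.
Mean within-Asr = 0.43/1 = 0.4300; mean within-Dep = 0.60/1 = 0.6000.
Geometric mean = √(0.4300 × 0.6000) = 0.5079.
HTMT = 0.3350 / 0.5079 = 0.660.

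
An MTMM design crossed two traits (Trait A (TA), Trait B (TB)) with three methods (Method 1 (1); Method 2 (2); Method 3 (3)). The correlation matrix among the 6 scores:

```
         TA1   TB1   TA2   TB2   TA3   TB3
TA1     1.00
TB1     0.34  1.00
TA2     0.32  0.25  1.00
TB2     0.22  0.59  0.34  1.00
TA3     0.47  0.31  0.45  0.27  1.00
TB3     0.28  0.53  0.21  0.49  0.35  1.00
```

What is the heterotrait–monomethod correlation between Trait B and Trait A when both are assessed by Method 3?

Different traits, same method: r(TB3, TA3) = 0.35.

0.35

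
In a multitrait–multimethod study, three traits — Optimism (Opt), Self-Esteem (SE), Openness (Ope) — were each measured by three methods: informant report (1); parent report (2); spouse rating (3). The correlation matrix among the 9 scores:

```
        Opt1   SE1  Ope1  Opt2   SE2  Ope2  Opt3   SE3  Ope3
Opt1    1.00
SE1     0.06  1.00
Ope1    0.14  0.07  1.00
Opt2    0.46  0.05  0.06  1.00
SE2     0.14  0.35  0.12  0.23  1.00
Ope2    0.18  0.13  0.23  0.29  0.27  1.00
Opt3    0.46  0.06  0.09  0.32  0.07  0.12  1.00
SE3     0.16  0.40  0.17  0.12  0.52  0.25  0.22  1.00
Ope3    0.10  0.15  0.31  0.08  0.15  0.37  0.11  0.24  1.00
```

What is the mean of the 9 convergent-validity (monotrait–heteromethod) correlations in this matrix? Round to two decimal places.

0.38

Convergent values: 0.46, 0.46, 0.32, 0.35, 0.40, 0.52, 0.23, 0.31, 0.37; mean = 3.42/9 = 0.38.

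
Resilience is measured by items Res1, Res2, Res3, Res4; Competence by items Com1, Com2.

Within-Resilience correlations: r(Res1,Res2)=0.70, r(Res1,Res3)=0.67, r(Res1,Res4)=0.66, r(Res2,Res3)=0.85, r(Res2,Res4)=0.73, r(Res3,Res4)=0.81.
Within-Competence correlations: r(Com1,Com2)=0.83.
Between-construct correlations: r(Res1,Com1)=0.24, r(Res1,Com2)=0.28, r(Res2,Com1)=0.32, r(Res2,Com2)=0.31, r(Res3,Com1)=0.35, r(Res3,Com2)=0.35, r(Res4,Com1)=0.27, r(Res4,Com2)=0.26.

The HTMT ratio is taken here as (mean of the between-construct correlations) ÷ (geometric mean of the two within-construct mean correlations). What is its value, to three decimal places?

Between-construct mean = 2.38/8 = 0.2975.
Mean within-Res = 4.42/6 = 0.7367; mean within-Com = 0.83/1 = 0.8300.
Geometric mean = √(0.7367 × 0.8300) = 0.7820.
HTMT = 0.2975 / 0.7820 = 0.380.

0.380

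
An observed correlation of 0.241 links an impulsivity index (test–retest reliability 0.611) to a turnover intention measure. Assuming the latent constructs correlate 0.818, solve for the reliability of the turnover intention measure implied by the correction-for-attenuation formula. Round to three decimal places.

r_true = r_obs / √(r_xx · r_yy) ⇒ 0.818 = 0.241 / √(0.611 · r_yy).
√(0.611 · r_yy) = 0.241 / 0.818 = 0.2946; 0.611 · r_yy = 0.0868; r_yy = 0.0868 / 0.611 ≈ 0.142.

0.142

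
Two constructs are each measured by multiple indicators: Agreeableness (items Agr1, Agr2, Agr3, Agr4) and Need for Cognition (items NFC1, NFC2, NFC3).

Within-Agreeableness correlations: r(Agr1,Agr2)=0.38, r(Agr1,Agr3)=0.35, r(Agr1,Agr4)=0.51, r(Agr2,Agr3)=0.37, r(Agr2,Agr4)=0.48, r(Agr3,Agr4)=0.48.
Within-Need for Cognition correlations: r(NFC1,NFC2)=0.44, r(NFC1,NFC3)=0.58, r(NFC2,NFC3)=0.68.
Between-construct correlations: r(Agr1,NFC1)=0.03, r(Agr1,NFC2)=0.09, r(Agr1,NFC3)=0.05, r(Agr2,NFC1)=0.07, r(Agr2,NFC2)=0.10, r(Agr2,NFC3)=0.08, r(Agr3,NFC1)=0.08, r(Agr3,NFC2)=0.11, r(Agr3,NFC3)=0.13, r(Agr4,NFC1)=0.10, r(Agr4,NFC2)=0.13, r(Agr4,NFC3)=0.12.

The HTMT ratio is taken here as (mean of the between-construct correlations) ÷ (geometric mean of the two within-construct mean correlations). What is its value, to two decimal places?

Mean heterotrait r = 1.09/12 = 0.0908.
Mean within-Agr = 2.57/6 = 0.4283; mean within-NFC = 1.70/3 = 0.5667.
Geometric mean = √(0.4283 × 0.5667) = 0.4927.
HTMT = 0.0908 / 0.4927 = 0.18.

0.18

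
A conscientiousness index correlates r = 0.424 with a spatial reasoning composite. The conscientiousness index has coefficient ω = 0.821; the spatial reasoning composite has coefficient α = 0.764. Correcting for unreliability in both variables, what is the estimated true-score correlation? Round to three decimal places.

0.535

r_true = r_obs / √(r_xx · r_yy) = 0.424 / √(0.821 × 0.764) = 0.424 / √0.627244 = 0.424 / 0.7920 ≈ 0.535.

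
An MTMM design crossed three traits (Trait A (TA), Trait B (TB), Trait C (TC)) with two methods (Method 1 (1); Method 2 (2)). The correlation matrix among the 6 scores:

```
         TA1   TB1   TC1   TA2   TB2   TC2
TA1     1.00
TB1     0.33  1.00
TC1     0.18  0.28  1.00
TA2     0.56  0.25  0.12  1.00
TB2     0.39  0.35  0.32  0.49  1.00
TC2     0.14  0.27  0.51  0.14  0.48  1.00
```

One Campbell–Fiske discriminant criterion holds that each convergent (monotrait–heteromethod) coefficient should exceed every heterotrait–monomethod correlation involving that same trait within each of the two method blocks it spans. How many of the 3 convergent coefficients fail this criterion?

1

Checking each validity diagonal entry against its comparison values:
TA (methods 1·2): 0.56 vs {0.33, 0.49, 0.18, 0.14} → pass.
TB (methods 1·2): 0.35 vs {0.33, 0.49, 0.28, 0.48} → fail.
TC (methods 1·2): 0.51 vs {0.18, 0.14, 0.28, 0.48} → pass.
1 of 3 fail.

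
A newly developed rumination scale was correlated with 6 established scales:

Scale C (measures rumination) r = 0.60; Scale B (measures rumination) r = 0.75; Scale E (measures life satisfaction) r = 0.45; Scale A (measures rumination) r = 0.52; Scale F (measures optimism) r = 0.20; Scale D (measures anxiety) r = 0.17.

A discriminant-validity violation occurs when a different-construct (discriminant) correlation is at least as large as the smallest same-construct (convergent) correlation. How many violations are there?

0

Convergent (same construct = rumination): Scale C, Scale B, Scale A.
Smallest convergent = 0.52. Discriminant values: 0.45, 0.20, 0.17; count ≥ 0.52 → 0.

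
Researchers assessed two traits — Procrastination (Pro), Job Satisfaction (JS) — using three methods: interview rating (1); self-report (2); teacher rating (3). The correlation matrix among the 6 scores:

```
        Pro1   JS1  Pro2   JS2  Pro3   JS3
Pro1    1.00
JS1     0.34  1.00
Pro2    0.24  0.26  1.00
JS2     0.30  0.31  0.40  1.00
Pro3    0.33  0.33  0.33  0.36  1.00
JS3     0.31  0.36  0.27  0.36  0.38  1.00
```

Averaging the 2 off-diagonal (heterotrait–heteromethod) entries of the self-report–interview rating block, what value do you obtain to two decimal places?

0.28

HTHM values (method 2 × method 1): 0.26, 0.30; mean = 0.56/2 = 0.28.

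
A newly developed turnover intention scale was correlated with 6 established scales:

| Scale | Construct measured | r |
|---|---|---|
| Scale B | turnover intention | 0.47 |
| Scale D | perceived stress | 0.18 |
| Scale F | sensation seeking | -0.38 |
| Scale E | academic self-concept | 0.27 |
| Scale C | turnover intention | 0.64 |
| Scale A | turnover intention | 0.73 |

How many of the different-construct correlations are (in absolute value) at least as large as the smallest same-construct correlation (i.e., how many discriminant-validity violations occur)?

Convergent (same construct = turnover intention): Scale B, Scale C, Scale A.
Smallest convergent = 0.47. Discriminant |r|: 0.18, 0.38, 0.27; count ≥ 0.47 → 0.

0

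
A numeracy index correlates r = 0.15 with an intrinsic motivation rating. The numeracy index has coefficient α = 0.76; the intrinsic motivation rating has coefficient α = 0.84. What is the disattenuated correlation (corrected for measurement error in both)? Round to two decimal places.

r_true = r_obs / √(r_xx · r_yy) = 0.15 / √(0.76 × 0.84) = 0.15 / √0.6384 = 0.15 / 0.7990 ≈ 0.19.

0.19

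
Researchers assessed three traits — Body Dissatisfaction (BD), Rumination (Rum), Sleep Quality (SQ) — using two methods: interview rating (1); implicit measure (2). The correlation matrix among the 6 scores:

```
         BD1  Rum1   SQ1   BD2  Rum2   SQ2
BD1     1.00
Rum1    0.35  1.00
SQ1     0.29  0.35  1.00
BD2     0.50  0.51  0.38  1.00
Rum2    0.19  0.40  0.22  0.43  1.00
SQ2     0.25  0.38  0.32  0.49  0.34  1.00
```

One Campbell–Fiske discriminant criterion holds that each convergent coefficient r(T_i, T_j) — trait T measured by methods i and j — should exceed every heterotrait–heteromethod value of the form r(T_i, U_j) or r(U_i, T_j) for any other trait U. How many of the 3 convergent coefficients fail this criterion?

3

Convergent coefficients and their comparison sets:
BD (methods 1·2): 0.50 vs {0.19, 0.51, 0.25, 0.38} → fail.
Rum (methods 1·2): 0.40 vs {0.51, 0.19, 0.38, 0.22} → fail.
SQ (methods 1·2): 0.32 vs {0.38, 0.25, 0.22, 0.38} → fail.
3 of 3 fail.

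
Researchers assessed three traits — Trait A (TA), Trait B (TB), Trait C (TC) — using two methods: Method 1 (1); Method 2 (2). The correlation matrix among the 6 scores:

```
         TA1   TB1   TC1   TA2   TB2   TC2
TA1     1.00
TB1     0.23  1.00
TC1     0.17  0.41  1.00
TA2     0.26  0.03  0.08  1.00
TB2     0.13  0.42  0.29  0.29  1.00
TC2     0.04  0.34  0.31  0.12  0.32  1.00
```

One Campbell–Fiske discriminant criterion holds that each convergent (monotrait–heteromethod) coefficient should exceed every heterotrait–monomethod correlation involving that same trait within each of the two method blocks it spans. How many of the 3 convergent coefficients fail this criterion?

Each convergent coefficient versus the relevant comparison correlations:
TA (methods 1·2): 0.26 vs {0.23, 0.29, 0.17, 0.12} → fail.
TB (methods 1·2): 0.42 vs {0.23, 0.29, 0.41, 0.32} → pass.
TC (methods 1·2): 0.31 vs {0.17, 0.12, 0.41, 0.32} → fail.
2 of 3 fail.

2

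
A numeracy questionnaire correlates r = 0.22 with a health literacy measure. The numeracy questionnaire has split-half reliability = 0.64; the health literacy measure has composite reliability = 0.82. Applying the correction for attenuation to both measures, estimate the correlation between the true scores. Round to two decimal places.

r_true = r_obs / √(r_xx · r_yy) = 0.22 / √(0.64 × 0.82) = 0.22 / √0.5248 = 0.22 / 0.7244 ≈ 0.30.

0.30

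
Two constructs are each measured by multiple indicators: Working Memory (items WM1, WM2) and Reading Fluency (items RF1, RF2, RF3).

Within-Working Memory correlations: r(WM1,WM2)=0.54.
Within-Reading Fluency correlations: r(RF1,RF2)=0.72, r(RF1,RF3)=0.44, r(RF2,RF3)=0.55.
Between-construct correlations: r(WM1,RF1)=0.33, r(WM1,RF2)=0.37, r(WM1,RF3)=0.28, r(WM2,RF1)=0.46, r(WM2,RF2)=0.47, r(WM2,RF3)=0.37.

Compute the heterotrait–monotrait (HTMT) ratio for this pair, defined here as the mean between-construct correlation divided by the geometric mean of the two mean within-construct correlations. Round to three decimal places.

0.685

Mean between = 2.28/6 = 0.3800.
Mean within-WM = 0.54/1 = 0.5400; mean within-RF = 1.71/3 = 0.5700.
Geometric mean = √(0.5400 × 0.5700) = 0.5548.
HTMT = 0.3800 / 0.5548 = 0.685.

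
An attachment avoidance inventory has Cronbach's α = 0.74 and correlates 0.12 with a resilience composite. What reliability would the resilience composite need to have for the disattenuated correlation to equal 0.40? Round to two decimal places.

r_true = r_obs / √(r_xx · r_yy) ⇒ 0.40 = 0.12 / √(0.74 · r_yy).
√(0.74 · r_yy) = 0.12 / 0.40 = 0.3000; 0.74 · r_yy = 0.0900; r_yy = 0.0900 / 0.74 ≈ 0.12.

0.12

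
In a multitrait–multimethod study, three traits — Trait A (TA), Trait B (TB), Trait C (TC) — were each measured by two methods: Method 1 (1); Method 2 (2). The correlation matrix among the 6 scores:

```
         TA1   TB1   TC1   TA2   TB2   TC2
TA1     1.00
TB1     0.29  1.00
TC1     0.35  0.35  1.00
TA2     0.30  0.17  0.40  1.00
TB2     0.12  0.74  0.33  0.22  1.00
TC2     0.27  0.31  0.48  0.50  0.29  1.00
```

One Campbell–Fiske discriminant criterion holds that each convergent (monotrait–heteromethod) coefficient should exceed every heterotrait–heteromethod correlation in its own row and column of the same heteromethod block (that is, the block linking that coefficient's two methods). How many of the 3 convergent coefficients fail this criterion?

Checking each validity diagonal entry against its comparison values:
TA (methods 1·2): 0.30 vs {0.12, 0.17, 0.27, 0.40} → fail.
TB (methods 1·2): 0.74 vs {0.17, 0.12, 0.31, 0.33} → pass.
TC (methods 1·2): 0.48 vs {0.40, 0.27, 0.33, 0.31} → pass.
1 of 3 fail.

1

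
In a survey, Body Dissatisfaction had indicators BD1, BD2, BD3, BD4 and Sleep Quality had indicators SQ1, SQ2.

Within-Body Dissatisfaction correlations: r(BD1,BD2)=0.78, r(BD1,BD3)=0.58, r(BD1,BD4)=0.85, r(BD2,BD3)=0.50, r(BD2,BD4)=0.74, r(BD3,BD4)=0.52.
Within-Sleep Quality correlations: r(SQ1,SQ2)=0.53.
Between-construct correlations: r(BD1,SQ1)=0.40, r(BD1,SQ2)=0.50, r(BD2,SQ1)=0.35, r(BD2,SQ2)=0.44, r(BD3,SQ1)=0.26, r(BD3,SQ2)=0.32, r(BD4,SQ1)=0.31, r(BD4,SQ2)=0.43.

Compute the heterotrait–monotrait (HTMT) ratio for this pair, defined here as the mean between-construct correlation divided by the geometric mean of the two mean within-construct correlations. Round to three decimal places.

Mean between = 3.01/8 = 0.3763.
Mean within-BD = 3.97/6 = 0.6617; mean within-SQ = 0.53/1 = 0.5300.
Geometric mean = √(0.6617 × 0.5300) = 0.5922.
HTMT = 0.3763 / 0.5922 = 0.635.

0.635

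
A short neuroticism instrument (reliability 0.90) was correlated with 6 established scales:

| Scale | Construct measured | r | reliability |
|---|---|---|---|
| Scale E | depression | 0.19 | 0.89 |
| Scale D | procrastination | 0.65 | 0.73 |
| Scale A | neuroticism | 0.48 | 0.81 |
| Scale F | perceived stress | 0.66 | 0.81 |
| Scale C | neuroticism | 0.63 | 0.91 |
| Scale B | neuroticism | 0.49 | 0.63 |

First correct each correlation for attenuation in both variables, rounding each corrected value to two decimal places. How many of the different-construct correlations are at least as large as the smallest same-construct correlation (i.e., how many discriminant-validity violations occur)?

Disattenuated r (r / √(r_scale · r_new)):
  Scale E (disc): 0.19 / √(0.89·0.90) = 0.21
  Scale D (disc): 0.65 / √(0.73·0.90) = 0.80
  Scale A (conv): 0.48 / √(0.81·0.90) = 0.56
  Scale F (disc): 0.66 / √(0.81·0.90) = 0.77
  Scale C (conv): 0.63 / √(0.91·0.90) = 0.70
  Scale B (conv): 0.49 / √(0.63·0.90) = 0.65
Smallest convergent = 0.56. Discriminant values: 0.21, 0.80, 0.77; count ≥ 0.56 → 2.

2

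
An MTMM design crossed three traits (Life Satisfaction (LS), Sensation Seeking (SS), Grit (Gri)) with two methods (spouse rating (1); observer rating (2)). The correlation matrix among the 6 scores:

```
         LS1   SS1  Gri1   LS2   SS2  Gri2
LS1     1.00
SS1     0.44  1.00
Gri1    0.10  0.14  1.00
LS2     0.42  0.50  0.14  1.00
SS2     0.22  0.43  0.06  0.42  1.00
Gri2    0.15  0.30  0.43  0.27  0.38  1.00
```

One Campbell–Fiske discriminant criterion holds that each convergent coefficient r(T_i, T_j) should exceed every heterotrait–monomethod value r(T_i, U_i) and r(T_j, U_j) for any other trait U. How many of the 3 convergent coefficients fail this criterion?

Checking each validity diagonal entry against its comparison values:
LS (methods 1·2): 0.42 vs {0.44, 0.42, 0.10, 0.27} → fail.
SS (methods 1·2): 0.43 vs {0.44, 0.42, 0.14, 0.38} → fail.
Gri (methods 1·2): 0.43 vs {0.10, 0.27, 0.14, 0.38} → pass.
2 of 3 fail.

2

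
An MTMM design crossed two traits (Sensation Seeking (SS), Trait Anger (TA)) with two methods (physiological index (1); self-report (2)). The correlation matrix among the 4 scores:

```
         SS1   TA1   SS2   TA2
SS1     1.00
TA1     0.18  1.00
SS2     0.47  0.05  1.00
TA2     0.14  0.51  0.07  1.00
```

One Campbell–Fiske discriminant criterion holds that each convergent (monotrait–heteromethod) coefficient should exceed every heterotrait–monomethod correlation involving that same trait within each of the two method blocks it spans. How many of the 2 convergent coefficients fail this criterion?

Each convergent coefficient versus the relevant comparison correlations:
SS (methods 1·2): 0.47 vs {0.18, 0.07} → pass.
TA (methods 1·2): 0.51 vs {0.18, 0.07} → pass.
0 of 2 fail.

0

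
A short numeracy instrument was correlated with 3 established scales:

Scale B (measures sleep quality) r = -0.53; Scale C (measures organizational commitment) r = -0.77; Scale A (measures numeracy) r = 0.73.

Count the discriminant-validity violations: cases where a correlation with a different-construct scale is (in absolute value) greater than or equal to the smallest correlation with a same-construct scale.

1

Convergent (same construct = numeracy): Scale A.
Smallest convergent = 0.73. Discriminant |r|: 0.53, 0.77; count ≥ 0.73 → 1.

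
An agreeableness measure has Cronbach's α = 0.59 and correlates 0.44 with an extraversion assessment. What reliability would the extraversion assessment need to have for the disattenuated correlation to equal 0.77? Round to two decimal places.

r_true = r_obs / √(r_xx · r_yy) ⇒ 0.77 = 0.44 / √(0.59 · r_yy).
√(0.59 · r_yy) = 0.44 / 0.77 = 0.5714; 0.59 · r_yy = 0.3265; r_yy = 0.3265 / 0.59 ≈ 0.55.

0.55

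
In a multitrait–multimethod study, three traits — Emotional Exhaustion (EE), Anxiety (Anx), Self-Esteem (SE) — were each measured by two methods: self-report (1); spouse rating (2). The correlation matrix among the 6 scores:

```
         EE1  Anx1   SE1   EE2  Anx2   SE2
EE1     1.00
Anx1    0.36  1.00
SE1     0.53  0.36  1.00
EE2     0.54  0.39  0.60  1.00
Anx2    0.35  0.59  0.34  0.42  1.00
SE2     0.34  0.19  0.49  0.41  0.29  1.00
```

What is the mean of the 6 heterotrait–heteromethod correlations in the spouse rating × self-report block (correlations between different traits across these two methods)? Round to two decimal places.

0.37

HTHM values (method 2 × method 1): 0.39, 0.60, 0.35, 0.34, 0.34, 0.19; mean = 2.21/6 = 0.37.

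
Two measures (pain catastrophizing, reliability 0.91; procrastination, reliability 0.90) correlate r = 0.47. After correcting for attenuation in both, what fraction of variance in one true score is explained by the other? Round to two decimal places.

0.27

Disattenuated r = 0.47 / √(0.91 × 0.90) = 0.47 / 0.9050 = 0.5193.
Shared true-score variance = 0.5193² = 0.2697 ≈ 0.27.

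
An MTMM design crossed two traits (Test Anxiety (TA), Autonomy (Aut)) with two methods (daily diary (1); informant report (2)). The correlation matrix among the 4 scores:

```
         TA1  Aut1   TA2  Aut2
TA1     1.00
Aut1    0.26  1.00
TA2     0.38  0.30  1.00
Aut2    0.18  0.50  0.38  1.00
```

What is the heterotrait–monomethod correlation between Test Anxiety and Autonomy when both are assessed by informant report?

Different traits, same method: r(TA2, Aut2) = 0.38.

0.38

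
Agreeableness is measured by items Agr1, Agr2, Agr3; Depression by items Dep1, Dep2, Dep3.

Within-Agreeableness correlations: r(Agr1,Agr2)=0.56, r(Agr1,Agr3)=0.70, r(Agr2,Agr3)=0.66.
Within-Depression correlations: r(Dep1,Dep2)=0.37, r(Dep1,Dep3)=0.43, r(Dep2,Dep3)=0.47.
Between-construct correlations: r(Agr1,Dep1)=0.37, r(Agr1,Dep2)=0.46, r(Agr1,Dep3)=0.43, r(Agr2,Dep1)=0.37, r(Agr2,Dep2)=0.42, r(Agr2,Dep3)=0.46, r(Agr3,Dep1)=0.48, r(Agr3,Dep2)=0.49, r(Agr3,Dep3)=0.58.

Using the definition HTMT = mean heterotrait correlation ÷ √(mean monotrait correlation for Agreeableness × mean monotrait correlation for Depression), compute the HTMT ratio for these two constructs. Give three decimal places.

0.867

Between-construct mean = 4.06/9 = 0.4511.
Mean within-Agr = 1.92/3 = 0.6400; mean within-Dep = 1.27/3 = 0.4233.
Geometric mean = √(0.6400 × 0.4233) = 0.5205.
HTMT = 0.4511 / 0.5205 = 0.867.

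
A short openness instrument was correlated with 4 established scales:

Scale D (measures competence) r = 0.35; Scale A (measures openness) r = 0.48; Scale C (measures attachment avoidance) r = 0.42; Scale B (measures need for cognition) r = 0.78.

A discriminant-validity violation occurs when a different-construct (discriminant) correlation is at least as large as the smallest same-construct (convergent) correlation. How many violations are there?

1

Convergent (same construct = openness): Scale A.
Smallest convergent = 0.48. Discriminant values: 0.35, 0.42, 0.78; count ≥ 0.48 → 1.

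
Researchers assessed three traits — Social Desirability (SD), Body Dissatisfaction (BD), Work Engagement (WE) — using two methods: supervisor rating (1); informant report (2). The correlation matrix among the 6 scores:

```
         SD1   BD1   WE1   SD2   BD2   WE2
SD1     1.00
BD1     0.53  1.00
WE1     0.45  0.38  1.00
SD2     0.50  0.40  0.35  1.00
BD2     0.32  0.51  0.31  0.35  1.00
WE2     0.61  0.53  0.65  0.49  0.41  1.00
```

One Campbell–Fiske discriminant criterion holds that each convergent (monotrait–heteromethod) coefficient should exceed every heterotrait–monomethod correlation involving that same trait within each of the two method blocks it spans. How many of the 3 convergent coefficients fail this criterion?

Convergent coefficients and their comparison sets:
SD (methods 1·2): 0.50 vs {0.53, 0.35, 0.45, 0.49} → fail.
BD (methods 1·2): 0.51 vs {0.53, 0.35, 0.38, 0.41} → fail.
WE (methods 1·2): 0.65 vs {0.45, 0.49, 0.38, 0.41} → pass.
2 of 3 fail.

2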